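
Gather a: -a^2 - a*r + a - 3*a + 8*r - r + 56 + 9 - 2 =-a^2 + a*(-r - 2) + 7*r + 63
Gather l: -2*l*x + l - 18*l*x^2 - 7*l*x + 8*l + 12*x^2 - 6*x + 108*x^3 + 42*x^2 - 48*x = l*(-18*x^2 - 9*x + 9) + 108*x^3 + 54*x^2 - 54*x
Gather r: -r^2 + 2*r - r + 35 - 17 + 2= -r^2 + r + 20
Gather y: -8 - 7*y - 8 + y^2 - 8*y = y^2 - 15*y - 16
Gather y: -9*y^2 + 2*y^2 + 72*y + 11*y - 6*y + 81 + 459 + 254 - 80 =-7*y^2 + 77*y + 714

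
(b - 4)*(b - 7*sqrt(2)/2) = b^2 - 7*sqrt(2)*b/2 - 4*b + 14*sqrt(2)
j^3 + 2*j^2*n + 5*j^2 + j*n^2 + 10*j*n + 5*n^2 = (j + 5)*(j + n)^2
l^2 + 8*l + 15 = (l + 3)*(l + 5)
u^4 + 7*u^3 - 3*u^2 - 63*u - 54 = (u - 3)*(u + 1)*(u + 3)*(u + 6)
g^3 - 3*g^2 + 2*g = g*(g - 2)*(g - 1)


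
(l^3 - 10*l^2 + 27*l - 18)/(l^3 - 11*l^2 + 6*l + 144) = (l^2 - 4*l + 3)/(l^2 - 5*l - 24)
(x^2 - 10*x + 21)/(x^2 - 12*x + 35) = (x - 3)/(x - 5)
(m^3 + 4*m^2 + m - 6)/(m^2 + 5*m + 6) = m - 1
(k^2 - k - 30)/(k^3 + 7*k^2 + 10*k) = (k - 6)/(k*(k + 2))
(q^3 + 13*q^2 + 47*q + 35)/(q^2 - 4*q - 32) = (q^3 + 13*q^2 + 47*q + 35)/(q^2 - 4*q - 32)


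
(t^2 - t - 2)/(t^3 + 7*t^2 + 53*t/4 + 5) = 4*(t^2 - t - 2)/(4*t^3 + 28*t^2 + 53*t + 20)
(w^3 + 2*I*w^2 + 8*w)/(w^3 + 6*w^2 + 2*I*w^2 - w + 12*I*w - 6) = w*(w^2 + 2*I*w + 8)/(w^3 + 2*w^2*(3 + I) + w*(-1 + 12*I) - 6)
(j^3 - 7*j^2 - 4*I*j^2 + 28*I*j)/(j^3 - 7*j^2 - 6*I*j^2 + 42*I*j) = (j - 4*I)/(j - 6*I)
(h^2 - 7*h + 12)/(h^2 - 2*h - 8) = (h - 3)/(h + 2)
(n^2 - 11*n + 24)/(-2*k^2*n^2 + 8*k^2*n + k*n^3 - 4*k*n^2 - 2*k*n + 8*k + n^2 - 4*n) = (-n^2 + 11*n - 24)/(2*k^2*n^2 - 8*k^2*n - k*n^3 + 4*k*n^2 + 2*k*n - 8*k - n^2 + 4*n)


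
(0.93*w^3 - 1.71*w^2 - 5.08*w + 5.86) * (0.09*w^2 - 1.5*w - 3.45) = 0.0837*w^5 - 1.5489*w^4 - 1.1007*w^3 + 14.0469*w^2 + 8.736*w - 20.217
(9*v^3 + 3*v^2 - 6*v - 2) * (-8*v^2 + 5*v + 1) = -72*v^5 + 21*v^4 + 72*v^3 - 11*v^2 - 16*v - 2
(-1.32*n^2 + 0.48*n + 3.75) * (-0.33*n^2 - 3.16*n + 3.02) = 0.4356*n^4 + 4.0128*n^3 - 6.7407*n^2 - 10.4004*n + 11.325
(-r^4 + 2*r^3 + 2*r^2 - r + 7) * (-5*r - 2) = 5*r^5 - 8*r^4 - 14*r^3 + r^2 - 33*r - 14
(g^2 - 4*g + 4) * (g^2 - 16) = g^4 - 4*g^3 - 12*g^2 + 64*g - 64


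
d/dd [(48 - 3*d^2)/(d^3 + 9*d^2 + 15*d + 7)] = 3*(d^3 - d^2 - 62*d - 240)/(d^5 + 17*d^4 + 94*d^3 + 190*d^2 + 161*d + 49)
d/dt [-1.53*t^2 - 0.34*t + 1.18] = -3.06*t - 0.34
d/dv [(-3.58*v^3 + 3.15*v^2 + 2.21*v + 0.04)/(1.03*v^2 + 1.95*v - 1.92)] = (-3.6874*v^4 - 13.962*v^3 + 24.487*v^2 - 12.1784*v - 4.3212)/(1.0609*v^4 + 4.017*v^3 - 0.1527*v^2 - 7.488*v + 3.6864)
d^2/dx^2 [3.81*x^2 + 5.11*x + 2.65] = 7.62000000000000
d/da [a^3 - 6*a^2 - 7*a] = 3*a^2 - 12*a - 7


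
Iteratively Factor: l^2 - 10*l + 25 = (l - 5)*(l - 5)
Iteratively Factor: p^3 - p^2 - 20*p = (p)*(p^2 - p - 20) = p*(p + 4)*(p - 5)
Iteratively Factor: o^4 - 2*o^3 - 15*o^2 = (o + 3)*(o^3 - 5*o^2) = o*(o + 3)*(o^2 - 5*o) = o^2*(o + 3)*(o - 5)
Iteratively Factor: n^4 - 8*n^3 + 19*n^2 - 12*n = (n - 1)*(n^3 - 7*n^2 + 12*n) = (n - 3)*(n - 1)*(n^2 - 4*n) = (n - 4)*(n - 3)*(n - 1)*(n)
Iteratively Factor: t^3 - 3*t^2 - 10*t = (t + 2)*(t^2 - 5*t) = t*(t + 2)*(t - 5)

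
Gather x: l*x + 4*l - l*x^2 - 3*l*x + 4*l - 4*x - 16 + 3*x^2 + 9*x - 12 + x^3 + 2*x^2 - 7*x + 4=8*l + x^3 + x^2*(5 - l) + x*(-2*l - 2) - 24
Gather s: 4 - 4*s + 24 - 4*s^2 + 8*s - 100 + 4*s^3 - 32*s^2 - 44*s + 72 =4*s^3 - 36*s^2 - 40*s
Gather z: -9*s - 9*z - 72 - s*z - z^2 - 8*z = -9*s - z^2 + z*(-s - 17) - 72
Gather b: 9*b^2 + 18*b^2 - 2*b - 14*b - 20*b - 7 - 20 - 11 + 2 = 27*b^2 - 36*b - 36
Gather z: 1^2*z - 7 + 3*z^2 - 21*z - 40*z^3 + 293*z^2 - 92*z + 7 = -40*z^3 + 296*z^2 - 112*z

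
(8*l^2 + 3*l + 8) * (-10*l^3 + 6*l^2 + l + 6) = -80*l^5 + 18*l^4 - 54*l^3 + 99*l^2 + 26*l + 48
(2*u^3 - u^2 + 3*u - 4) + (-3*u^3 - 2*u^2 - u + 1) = -u^3 - 3*u^2 + 2*u - 3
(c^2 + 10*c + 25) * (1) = c^2 + 10*c + 25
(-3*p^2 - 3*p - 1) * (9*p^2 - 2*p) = -27*p^4 - 21*p^3 - 3*p^2 + 2*p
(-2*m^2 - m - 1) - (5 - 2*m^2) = -m - 6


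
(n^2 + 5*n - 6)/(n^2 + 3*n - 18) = (n - 1)/(n - 3)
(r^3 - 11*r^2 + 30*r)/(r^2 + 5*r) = (r^2 - 11*r + 30)/(r + 5)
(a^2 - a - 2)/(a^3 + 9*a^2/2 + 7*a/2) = 2*(a - 2)/(a*(2*a + 7))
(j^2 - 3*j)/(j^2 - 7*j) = (j - 3)/(j - 7)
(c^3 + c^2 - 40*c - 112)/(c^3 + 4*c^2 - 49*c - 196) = (c + 4)/(c + 7)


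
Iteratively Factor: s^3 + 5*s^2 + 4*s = (s + 4)*(s^2 + s) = (s + 1)*(s + 4)*(s)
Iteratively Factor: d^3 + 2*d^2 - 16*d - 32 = (d + 4)*(d^2 - 2*d - 8) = (d + 2)*(d + 4)*(d - 4)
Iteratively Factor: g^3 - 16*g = (g)*(g^2 - 16) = g*(g + 4)*(g - 4)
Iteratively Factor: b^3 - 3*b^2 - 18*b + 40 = (b - 5)*(b^2 + 2*b - 8) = (b - 5)*(b + 4)*(b - 2)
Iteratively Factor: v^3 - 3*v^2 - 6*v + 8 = (v - 1)*(v^2 - 2*v - 8) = (v - 1)*(v + 2)*(v - 4)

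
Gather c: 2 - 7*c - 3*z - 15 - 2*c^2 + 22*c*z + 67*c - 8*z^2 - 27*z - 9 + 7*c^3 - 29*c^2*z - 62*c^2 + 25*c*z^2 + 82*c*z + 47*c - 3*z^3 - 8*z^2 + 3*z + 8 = 7*c^3 + c^2*(-29*z - 64) + c*(25*z^2 + 104*z + 107) - 3*z^3 - 16*z^2 - 27*z - 14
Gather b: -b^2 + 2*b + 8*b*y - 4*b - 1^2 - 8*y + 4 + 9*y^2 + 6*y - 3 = -b^2 + b*(8*y - 2) + 9*y^2 - 2*y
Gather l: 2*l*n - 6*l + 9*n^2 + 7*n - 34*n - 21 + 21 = l*(2*n - 6) + 9*n^2 - 27*n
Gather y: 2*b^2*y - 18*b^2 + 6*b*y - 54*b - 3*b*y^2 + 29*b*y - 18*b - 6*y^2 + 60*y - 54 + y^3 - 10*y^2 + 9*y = -18*b^2 - 72*b + y^3 + y^2*(-3*b - 16) + y*(2*b^2 + 35*b + 69) - 54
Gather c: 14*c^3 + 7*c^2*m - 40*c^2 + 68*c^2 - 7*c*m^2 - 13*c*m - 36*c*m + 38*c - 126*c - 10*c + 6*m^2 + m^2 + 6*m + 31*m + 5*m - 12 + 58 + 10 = 14*c^3 + c^2*(7*m + 28) + c*(-7*m^2 - 49*m - 98) + 7*m^2 + 42*m + 56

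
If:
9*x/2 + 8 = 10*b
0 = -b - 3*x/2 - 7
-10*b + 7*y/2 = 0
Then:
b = -1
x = -4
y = -20/7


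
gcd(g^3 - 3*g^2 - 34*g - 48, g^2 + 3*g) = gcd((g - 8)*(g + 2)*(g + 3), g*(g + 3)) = g + 3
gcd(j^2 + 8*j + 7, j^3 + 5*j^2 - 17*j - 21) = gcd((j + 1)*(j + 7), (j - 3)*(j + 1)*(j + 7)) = j^2 + 8*j + 7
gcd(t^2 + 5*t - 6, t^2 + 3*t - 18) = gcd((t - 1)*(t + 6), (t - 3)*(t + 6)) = t + 6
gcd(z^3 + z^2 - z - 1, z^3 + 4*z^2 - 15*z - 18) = z + 1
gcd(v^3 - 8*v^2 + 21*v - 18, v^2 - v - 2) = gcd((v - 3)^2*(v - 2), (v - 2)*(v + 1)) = v - 2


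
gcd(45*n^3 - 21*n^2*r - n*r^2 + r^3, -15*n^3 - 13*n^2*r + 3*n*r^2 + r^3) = -15*n^2 + 2*n*r + r^2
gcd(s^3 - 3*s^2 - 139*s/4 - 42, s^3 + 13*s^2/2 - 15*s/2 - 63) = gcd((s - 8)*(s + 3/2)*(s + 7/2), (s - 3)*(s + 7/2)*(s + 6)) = s + 7/2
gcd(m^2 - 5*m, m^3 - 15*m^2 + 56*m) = m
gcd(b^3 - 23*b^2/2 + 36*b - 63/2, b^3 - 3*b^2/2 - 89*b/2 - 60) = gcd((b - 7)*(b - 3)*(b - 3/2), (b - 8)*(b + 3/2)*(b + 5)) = 1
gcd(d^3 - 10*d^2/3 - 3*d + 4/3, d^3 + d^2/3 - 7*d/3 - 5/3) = d + 1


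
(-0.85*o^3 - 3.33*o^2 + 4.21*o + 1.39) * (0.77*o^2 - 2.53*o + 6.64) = -0.6545*o^5 - 0.413600000000001*o^4 + 6.0226*o^3 - 31.6922*o^2 + 24.4377*o + 9.2296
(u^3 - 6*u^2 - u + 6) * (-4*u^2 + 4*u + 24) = -4*u^5 + 28*u^4 + 4*u^3 - 172*u^2 + 144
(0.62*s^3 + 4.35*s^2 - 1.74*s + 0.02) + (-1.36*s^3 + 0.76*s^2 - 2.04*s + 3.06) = -0.74*s^3 + 5.11*s^2 - 3.78*s + 3.08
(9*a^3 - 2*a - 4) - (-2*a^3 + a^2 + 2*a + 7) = 11*a^3 - a^2 - 4*a - 11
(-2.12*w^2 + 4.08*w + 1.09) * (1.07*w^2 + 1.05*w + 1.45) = -2.2684*w^4 + 2.1396*w^3 + 2.3763*w^2 + 7.0605*w + 1.5805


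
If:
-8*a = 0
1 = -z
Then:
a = 0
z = -1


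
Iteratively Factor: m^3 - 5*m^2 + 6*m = (m - 2)*(m^2 - 3*m) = m*(m - 2)*(m - 3)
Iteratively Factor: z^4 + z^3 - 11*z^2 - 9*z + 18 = (z - 1)*(z^3 + 2*z^2 - 9*z - 18) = (z - 1)*(z + 3)*(z^2 - z - 6) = (z - 3)*(z - 1)*(z + 3)*(z + 2)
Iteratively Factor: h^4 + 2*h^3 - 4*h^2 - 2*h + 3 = (h - 1)*(h^3 + 3*h^2 - h - 3) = (h - 1)*(h + 1)*(h^2 + 2*h - 3) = (h - 1)*(h + 1)*(h + 3)*(h - 1)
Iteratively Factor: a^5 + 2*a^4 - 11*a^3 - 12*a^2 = (a + 1)*(a^4 + a^3 - 12*a^2) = a*(a + 1)*(a^3 + a^2 - 12*a) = a^2*(a + 1)*(a^2 + a - 12) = a^2*(a - 3)*(a + 1)*(a + 4)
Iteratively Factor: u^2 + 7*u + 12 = (u + 3)*(u + 4)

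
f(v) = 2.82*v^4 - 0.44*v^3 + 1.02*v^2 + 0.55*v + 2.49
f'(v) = 11.28*v^3 - 1.32*v^2 + 2.04*v + 0.55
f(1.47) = 17.27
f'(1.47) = 36.53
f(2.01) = 50.17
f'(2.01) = 90.92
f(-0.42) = 2.56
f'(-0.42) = -1.38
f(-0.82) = 4.24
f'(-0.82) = -8.23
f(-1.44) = 17.25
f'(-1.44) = -38.81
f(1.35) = 13.38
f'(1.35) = 28.65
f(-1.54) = 21.53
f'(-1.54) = -46.92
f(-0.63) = 3.10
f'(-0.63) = -4.08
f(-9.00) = 18902.94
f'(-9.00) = -8347.85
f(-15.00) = 144471.24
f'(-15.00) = -38397.05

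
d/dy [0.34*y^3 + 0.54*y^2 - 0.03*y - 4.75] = 1.02*y^2 + 1.08*y - 0.03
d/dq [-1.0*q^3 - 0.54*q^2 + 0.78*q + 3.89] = -3.0*q^2 - 1.08*q + 0.78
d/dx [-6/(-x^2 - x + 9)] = 6*(-2*x - 1)/(x^2 + x - 9)^2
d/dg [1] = 0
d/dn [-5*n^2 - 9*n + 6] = -10*n - 9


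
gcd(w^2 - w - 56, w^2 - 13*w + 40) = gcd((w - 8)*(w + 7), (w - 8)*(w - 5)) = w - 8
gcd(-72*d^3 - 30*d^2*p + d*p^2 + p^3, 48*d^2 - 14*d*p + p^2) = -6*d + p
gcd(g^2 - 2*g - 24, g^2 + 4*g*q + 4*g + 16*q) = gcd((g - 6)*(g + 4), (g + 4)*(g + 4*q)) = g + 4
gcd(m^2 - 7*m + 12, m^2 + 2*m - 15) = m - 3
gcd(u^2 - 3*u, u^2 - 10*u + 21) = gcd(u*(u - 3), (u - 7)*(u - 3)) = u - 3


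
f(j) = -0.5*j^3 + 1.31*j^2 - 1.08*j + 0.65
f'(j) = -1.5*j^2 + 2.62*j - 1.08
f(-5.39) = 122.82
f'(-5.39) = -58.78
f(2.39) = -1.27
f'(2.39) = -3.39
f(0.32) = 0.42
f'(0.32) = -0.40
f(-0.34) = 1.19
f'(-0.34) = -2.14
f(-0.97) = 3.39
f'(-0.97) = -5.03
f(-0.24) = 0.99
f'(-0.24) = -1.80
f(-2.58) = 20.74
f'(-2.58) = -17.82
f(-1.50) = 6.90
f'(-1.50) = -8.38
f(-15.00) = 1999.10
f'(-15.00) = -377.88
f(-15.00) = 1999.10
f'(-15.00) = -377.88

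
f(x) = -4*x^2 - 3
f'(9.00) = -72.00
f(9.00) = -327.00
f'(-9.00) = 72.00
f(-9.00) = -327.00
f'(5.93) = -47.44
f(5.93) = -143.66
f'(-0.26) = 2.08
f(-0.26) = -3.27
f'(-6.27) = 50.16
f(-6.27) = -160.25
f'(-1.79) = 14.32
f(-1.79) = -15.82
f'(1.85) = -14.80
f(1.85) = -16.69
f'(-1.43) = 11.44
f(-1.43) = -11.18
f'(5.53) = -44.24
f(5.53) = -125.32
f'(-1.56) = 12.48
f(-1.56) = -12.73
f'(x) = -8*x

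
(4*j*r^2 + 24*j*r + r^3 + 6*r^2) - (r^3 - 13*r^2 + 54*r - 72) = 4*j*r^2 + 24*j*r + 19*r^2 - 54*r + 72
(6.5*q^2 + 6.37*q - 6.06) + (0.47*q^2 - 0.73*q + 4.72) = 6.97*q^2 + 5.64*q - 1.34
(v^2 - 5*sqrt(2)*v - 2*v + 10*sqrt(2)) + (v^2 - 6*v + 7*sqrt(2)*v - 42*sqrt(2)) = 2*v^2 - 8*v + 2*sqrt(2)*v - 32*sqrt(2)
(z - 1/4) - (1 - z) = 2*z - 5/4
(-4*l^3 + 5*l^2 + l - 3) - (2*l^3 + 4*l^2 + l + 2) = -6*l^3 + l^2 - 5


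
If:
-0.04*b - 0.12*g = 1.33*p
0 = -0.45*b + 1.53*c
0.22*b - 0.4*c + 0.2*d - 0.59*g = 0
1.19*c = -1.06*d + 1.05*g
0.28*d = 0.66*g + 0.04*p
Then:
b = 0.00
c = 0.00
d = 0.00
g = 0.00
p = 0.00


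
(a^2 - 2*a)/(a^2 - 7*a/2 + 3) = 2*a/(2*a - 3)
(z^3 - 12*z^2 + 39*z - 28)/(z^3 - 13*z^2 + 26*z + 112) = (z^2 - 5*z + 4)/(z^2 - 6*z - 16)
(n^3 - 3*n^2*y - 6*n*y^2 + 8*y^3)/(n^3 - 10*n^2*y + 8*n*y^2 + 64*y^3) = (-n + y)/(-n + 8*y)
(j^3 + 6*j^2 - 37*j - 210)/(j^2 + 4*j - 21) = (j^2 - j - 30)/(j - 3)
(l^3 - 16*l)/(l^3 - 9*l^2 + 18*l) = (l^2 - 16)/(l^2 - 9*l + 18)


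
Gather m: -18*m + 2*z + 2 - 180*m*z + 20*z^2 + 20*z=m*(-180*z - 18) + 20*z^2 + 22*z + 2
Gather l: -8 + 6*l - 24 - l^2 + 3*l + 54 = -l^2 + 9*l + 22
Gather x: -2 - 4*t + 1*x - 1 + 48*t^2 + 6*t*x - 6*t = 48*t^2 - 10*t + x*(6*t + 1) - 3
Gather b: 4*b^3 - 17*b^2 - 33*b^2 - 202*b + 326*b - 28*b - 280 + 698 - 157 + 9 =4*b^3 - 50*b^2 + 96*b + 270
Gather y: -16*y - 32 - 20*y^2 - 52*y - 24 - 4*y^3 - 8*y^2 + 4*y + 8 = -4*y^3 - 28*y^2 - 64*y - 48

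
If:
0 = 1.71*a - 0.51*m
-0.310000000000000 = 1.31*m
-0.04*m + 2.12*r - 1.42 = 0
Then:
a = -0.07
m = -0.24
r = 0.67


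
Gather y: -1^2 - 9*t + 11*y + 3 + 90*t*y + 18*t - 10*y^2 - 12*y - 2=9*t - 10*y^2 + y*(90*t - 1)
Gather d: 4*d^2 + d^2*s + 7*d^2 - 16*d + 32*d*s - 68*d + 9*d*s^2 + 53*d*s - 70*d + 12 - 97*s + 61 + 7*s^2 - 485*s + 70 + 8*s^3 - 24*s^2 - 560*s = d^2*(s + 11) + d*(9*s^2 + 85*s - 154) + 8*s^3 - 17*s^2 - 1142*s + 143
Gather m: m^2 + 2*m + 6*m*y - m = m^2 + m*(6*y + 1)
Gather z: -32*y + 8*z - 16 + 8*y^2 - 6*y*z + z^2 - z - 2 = 8*y^2 - 32*y + z^2 + z*(7 - 6*y) - 18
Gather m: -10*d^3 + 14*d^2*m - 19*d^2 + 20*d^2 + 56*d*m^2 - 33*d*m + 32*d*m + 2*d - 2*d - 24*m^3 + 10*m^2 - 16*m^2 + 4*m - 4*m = -10*d^3 + d^2 - 24*m^3 + m^2*(56*d - 6) + m*(14*d^2 - d)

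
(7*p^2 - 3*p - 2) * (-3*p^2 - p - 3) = -21*p^4 + 2*p^3 - 12*p^2 + 11*p + 6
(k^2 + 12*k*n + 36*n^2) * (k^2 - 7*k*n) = k^4 + 5*k^3*n - 48*k^2*n^2 - 252*k*n^3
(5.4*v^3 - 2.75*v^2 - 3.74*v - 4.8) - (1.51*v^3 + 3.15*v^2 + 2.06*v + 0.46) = 3.89*v^3 - 5.9*v^2 - 5.8*v - 5.26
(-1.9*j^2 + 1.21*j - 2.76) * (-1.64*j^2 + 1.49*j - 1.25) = 3.116*j^4 - 4.8154*j^3 + 8.7043*j^2 - 5.6249*j + 3.45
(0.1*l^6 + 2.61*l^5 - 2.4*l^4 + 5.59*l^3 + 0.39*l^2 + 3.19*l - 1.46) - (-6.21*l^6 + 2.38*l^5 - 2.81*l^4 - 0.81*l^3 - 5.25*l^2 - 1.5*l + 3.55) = 6.31*l^6 + 0.23*l^5 + 0.41*l^4 + 6.4*l^3 + 5.64*l^2 + 4.69*l - 5.01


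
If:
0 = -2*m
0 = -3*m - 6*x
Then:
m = 0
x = 0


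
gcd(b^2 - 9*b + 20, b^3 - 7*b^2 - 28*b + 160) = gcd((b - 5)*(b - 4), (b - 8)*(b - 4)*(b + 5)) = b - 4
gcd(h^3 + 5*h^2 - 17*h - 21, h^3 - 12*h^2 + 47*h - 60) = h - 3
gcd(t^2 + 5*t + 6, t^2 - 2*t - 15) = t + 3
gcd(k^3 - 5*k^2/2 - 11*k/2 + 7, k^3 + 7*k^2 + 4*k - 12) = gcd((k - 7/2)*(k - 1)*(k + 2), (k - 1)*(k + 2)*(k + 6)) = k^2 + k - 2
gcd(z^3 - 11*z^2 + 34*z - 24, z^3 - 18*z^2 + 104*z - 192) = z^2 - 10*z + 24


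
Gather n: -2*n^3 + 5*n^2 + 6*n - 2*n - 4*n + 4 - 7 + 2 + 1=-2*n^3 + 5*n^2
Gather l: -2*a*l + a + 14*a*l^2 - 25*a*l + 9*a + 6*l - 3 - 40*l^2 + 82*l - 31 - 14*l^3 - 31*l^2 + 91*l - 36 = 10*a - 14*l^3 + l^2*(14*a - 71) + l*(179 - 27*a) - 70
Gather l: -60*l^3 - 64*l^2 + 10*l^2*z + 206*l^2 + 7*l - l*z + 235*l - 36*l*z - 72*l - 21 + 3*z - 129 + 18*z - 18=-60*l^3 + l^2*(10*z + 142) + l*(170 - 37*z) + 21*z - 168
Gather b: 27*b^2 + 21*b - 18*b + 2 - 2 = 27*b^2 + 3*b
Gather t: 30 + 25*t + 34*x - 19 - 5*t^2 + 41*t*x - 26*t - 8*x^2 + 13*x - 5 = -5*t^2 + t*(41*x - 1) - 8*x^2 + 47*x + 6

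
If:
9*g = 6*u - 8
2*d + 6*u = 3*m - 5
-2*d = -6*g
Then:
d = 2*u - 8/3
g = 2*u/3 - 8/9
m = 10*u/3 - 1/9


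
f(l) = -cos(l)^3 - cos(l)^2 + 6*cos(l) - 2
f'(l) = 3*sin(l)*cos(l)^2 + 2*sin(l)*cos(l) - 6*sin(l)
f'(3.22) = 0.39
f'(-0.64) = 1.47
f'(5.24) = 3.66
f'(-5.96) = -0.45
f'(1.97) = -5.83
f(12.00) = 1.75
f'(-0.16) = 0.18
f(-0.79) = 1.38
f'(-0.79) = 2.21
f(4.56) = -2.93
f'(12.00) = 1.17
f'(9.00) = -2.20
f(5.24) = 0.64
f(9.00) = -7.54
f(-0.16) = 1.99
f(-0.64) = 1.65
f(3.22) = -7.98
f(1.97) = -4.42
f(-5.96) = 1.94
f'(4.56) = 6.16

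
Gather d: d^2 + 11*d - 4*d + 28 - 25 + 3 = d^2 + 7*d + 6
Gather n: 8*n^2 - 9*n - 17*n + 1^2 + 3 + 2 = 8*n^2 - 26*n + 6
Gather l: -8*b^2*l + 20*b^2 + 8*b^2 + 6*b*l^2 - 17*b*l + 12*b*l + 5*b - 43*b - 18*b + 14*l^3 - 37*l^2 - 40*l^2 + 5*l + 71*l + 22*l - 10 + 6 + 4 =28*b^2 - 56*b + 14*l^3 + l^2*(6*b - 77) + l*(-8*b^2 - 5*b + 98)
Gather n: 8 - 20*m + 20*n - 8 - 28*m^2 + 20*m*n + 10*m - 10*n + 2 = -28*m^2 - 10*m + n*(20*m + 10) + 2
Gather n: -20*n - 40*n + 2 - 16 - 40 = -60*n - 54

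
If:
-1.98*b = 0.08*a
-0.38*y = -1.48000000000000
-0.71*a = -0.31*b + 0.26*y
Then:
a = -1.40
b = 0.06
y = 3.89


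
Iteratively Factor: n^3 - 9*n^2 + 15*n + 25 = (n - 5)*(n^2 - 4*n - 5) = (n - 5)^2*(n + 1)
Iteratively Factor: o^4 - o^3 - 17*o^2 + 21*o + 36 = (o - 3)*(o^3 + 2*o^2 - 11*o - 12) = (o - 3)*(o + 4)*(o^2 - 2*o - 3) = (o - 3)*(o + 1)*(o + 4)*(o - 3)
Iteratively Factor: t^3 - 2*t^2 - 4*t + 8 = (t - 2)*(t^2 - 4) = (t - 2)^2*(t + 2)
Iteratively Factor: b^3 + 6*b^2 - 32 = (b - 2)*(b^2 + 8*b + 16) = (b - 2)*(b + 4)*(b + 4)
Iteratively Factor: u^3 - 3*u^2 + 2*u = (u)*(u^2 - 3*u + 2) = u*(u - 1)*(u - 2)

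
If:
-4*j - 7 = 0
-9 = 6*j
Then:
No Solution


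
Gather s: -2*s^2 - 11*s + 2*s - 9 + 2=-2*s^2 - 9*s - 7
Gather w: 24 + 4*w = 4*w + 24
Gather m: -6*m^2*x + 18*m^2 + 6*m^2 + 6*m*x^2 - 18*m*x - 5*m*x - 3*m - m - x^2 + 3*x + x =m^2*(24 - 6*x) + m*(6*x^2 - 23*x - 4) - x^2 + 4*x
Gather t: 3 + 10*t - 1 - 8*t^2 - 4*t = -8*t^2 + 6*t + 2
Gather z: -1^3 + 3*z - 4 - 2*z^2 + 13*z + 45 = -2*z^2 + 16*z + 40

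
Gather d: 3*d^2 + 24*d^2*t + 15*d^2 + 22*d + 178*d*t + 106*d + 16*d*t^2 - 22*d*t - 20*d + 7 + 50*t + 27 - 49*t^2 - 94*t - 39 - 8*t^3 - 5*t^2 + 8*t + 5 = d^2*(24*t + 18) + d*(16*t^2 + 156*t + 108) - 8*t^3 - 54*t^2 - 36*t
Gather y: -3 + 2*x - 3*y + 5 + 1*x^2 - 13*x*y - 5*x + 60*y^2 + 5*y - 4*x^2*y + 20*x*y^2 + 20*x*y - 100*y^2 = x^2 - 3*x + y^2*(20*x - 40) + y*(-4*x^2 + 7*x + 2) + 2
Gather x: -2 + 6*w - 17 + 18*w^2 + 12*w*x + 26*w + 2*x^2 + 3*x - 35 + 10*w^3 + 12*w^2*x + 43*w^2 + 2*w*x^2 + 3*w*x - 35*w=10*w^3 + 61*w^2 - 3*w + x^2*(2*w + 2) + x*(12*w^2 + 15*w + 3) - 54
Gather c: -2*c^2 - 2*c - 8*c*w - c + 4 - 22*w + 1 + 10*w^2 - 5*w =-2*c^2 + c*(-8*w - 3) + 10*w^2 - 27*w + 5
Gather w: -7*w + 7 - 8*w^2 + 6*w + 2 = -8*w^2 - w + 9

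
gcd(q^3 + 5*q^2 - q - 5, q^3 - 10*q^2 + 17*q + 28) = q + 1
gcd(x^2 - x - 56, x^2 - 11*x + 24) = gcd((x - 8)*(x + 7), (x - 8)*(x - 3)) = x - 8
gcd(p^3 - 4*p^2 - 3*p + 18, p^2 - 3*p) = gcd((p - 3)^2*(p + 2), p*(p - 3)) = p - 3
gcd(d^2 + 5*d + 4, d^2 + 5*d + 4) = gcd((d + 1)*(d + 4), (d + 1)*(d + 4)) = d^2 + 5*d + 4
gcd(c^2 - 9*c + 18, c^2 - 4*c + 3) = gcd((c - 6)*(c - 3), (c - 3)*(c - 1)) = c - 3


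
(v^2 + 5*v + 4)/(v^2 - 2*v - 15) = (v^2 + 5*v + 4)/(v^2 - 2*v - 15)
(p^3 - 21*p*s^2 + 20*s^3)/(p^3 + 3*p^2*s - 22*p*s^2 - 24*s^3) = (p^2 + 4*p*s - 5*s^2)/(p^2 + 7*p*s + 6*s^2)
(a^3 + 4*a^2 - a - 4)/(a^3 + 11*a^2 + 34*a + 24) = (a - 1)/(a + 6)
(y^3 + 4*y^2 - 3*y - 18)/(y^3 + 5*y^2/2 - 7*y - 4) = 2*(y^2 + 6*y + 9)/(2*y^2 + 9*y + 4)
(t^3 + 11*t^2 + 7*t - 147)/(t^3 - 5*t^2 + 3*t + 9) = (t^2 + 14*t + 49)/(t^2 - 2*t - 3)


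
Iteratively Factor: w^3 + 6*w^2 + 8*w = (w + 2)*(w^2 + 4*w) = w*(w + 2)*(w + 4)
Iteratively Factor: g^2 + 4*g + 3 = (g + 3)*(g + 1)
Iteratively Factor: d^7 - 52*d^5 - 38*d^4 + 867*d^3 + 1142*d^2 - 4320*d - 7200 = (d - 5)*(d^6 + 5*d^5 - 27*d^4 - 173*d^3 + 2*d^2 + 1152*d + 1440) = (d - 5)*(d - 3)*(d^5 + 8*d^4 - 3*d^3 - 182*d^2 - 544*d - 480) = (d - 5)^2*(d - 3)*(d^4 + 13*d^3 + 62*d^2 + 128*d + 96) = (d - 5)^2*(d - 3)*(d + 4)*(d^3 + 9*d^2 + 26*d + 24) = (d - 5)^2*(d - 3)*(d + 3)*(d + 4)*(d^2 + 6*d + 8) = (d - 5)^2*(d - 3)*(d + 2)*(d + 3)*(d + 4)*(d + 4)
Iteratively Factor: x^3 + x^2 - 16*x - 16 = (x + 1)*(x^2 - 16) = (x + 1)*(x + 4)*(x - 4)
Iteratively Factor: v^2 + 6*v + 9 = (v + 3)*(v + 3)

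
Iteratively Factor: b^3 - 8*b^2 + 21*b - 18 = (b - 2)*(b^2 - 6*b + 9) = (b - 3)*(b - 2)*(b - 3)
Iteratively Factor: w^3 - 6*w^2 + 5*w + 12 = (w - 4)*(w^2 - 2*w - 3) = (w - 4)*(w + 1)*(w - 3)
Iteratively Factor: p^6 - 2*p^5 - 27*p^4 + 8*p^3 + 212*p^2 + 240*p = (p - 5)*(p^5 + 3*p^4 - 12*p^3 - 52*p^2 - 48*p) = (p - 5)*(p + 2)*(p^4 + p^3 - 14*p^2 - 24*p) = (p - 5)*(p + 2)^2*(p^3 - p^2 - 12*p) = p*(p - 5)*(p + 2)^2*(p^2 - p - 12) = p*(p - 5)*(p - 4)*(p + 2)^2*(p + 3)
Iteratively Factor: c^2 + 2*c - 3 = (c - 1)*(c + 3)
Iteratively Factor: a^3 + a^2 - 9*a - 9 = (a - 3)*(a^2 + 4*a + 3) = (a - 3)*(a + 1)*(a + 3)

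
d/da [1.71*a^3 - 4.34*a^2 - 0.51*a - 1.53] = 5.13*a^2 - 8.68*a - 0.51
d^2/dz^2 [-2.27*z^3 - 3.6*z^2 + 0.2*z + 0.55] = -13.62*z - 7.2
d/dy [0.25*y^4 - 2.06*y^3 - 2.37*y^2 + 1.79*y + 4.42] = 1.0*y^3 - 6.18*y^2 - 4.74*y + 1.79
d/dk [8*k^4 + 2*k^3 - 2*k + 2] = 32*k^3 + 6*k^2 - 2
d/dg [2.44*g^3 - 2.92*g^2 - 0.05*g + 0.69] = 7.32*g^2 - 5.84*g - 0.05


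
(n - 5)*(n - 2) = n^2 - 7*n + 10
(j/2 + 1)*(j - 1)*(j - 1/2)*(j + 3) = j^4/2 + 7*j^3/4 - j^2/2 - 13*j/4 + 3/2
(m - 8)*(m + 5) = m^2 - 3*m - 40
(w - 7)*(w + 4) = w^2 - 3*w - 28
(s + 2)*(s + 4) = s^2 + 6*s + 8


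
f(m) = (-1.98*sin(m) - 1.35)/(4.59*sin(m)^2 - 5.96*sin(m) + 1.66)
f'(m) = (-9.18*sin(m)*cos(m) + 5.96*cos(m))*(-1.98*sin(m) - 1.35)/(4.59*sin(m)^2 - 5.96*sin(m) + 1.66)^2 - 1.98*cos(m)/(4.59*sin(m)^2 - 5.96*sin(m) + 1.66)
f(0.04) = -1.00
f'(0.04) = -5.30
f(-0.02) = -0.74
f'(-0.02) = -3.65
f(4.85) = 0.05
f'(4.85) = -0.01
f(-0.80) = 0.01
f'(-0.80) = -0.16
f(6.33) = -1.04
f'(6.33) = -5.54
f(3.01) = -1.68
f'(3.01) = 10.34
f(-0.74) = -0.00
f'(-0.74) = -0.19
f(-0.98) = 0.03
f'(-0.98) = -0.09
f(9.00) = 130.07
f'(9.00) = 15382.01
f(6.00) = -0.22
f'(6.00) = -1.00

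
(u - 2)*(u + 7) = u^2 + 5*u - 14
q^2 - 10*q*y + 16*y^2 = (q - 8*y)*(q - 2*y)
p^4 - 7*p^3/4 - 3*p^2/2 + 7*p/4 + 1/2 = (p - 2)*(p - 1)*(p + 1/4)*(p + 1)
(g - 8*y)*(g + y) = g^2 - 7*g*y - 8*y^2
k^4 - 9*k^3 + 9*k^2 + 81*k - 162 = (k - 6)*(k - 3)^2*(k + 3)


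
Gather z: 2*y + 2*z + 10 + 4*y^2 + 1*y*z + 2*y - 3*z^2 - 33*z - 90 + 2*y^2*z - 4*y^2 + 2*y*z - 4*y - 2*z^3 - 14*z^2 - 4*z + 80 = -2*z^3 - 17*z^2 + z*(2*y^2 + 3*y - 35)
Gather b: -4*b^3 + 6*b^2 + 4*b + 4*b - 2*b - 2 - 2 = -4*b^3 + 6*b^2 + 6*b - 4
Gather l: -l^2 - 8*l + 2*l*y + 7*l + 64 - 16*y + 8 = -l^2 + l*(2*y - 1) - 16*y + 72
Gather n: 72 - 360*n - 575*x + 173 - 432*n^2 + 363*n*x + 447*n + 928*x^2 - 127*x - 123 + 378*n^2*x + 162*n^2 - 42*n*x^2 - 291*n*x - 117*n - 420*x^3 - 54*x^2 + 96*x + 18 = n^2*(378*x - 270) + n*(-42*x^2 + 72*x - 30) - 420*x^3 + 874*x^2 - 606*x + 140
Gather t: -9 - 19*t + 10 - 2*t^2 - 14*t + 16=-2*t^2 - 33*t + 17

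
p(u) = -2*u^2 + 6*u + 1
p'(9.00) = -30.00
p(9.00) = -107.00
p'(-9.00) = 42.00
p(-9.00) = -215.00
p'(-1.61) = 12.44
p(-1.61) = -13.84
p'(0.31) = 4.76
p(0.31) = 2.67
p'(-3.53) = 20.12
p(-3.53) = -45.10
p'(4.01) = -10.04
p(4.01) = -7.10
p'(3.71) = -8.84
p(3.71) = -4.27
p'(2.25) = -3.00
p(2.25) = 4.38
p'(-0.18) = 6.72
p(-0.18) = -0.14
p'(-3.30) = 19.20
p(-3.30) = -40.58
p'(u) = 6 - 4*u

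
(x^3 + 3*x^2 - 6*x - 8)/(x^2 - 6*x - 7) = (x^2 + 2*x - 8)/(x - 7)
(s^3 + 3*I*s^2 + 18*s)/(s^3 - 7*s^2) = (s^2 + 3*I*s + 18)/(s*(s - 7))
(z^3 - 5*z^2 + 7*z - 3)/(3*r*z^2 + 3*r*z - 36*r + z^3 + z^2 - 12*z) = (z^2 - 2*z + 1)/(3*r*z + 12*r + z^2 + 4*z)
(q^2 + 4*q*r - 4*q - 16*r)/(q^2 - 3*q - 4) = (q + 4*r)/(q + 1)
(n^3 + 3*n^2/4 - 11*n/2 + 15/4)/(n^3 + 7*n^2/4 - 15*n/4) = (n - 1)/n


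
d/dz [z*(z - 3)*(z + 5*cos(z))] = -z*(z - 3)*(5*sin(z) - 1) + z*(z + 5*cos(z)) + (z - 3)*(z + 5*cos(z))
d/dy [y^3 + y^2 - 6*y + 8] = 3*y^2 + 2*y - 6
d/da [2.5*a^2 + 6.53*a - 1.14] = 5.0*a + 6.53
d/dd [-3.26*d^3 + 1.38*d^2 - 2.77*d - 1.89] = -9.78*d^2 + 2.76*d - 2.77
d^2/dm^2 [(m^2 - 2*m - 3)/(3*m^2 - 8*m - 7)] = 4*(3*m^3 - 9*m^2 + 45*m - 47)/(27*m^6 - 216*m^5 + 387*m^4 + 496*m^3 - 903*m^2 - 1176*m - 343)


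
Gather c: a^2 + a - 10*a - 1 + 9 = a^2 - 9*a + 8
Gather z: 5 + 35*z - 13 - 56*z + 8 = -21*z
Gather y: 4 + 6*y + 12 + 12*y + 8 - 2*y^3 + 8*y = -2*y^3 + 26*y + 24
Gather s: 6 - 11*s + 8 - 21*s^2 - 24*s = -21*s^2 - 35*s + 14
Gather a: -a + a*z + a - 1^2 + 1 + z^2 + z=a*z + z^2 + z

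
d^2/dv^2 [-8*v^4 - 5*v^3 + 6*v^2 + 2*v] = -96*v^2 - 30*v + 12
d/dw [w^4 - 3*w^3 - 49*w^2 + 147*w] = 4*w^3 - 9*w^2 - 98*w + 147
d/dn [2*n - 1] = 2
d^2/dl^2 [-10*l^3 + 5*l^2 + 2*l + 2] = 10 - 60*l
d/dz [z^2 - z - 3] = 2*z - 1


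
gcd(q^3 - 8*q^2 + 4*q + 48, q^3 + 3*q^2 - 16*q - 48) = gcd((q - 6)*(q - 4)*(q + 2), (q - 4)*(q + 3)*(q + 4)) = q - 4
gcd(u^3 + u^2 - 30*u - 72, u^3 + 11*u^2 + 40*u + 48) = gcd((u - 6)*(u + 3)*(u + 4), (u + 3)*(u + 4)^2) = u^2 + 7*u + 12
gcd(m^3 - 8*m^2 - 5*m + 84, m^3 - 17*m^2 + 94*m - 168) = m^2 - 11*m + 28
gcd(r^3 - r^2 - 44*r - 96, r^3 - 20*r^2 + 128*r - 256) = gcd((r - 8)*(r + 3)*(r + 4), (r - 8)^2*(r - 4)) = r - 8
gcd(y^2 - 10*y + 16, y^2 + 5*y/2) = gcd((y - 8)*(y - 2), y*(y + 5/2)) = 1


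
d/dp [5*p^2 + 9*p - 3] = 10*p + 9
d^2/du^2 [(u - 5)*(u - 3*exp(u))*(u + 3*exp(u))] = -36*u*exp(2*u) + 6*u + 144*exp(2*u) - 10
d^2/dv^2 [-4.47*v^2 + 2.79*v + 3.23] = -8.94000000000000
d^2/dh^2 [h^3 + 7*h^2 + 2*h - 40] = 6*h + 14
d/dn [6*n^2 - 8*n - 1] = 12*n - 8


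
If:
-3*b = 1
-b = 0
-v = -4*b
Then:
No Solution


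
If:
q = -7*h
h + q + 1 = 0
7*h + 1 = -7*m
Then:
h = 1/6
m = -13/42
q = -7/6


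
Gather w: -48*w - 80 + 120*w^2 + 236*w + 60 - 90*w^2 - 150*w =30*w^2 + 38*w - 20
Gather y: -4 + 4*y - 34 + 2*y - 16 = 6*y - 54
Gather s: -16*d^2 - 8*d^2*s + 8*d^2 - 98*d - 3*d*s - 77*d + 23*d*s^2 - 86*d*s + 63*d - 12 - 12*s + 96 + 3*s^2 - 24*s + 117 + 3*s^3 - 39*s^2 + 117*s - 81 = -8*d^2 - 112*d + 3*s^3 + s^2*(23*d - 36) + s*(-8*d^2 - 89*d + 81) + 120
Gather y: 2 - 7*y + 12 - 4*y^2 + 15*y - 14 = -4*y^2 + 8*y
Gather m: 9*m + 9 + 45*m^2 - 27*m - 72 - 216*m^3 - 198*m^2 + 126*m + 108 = -216*m^3 - 153*m^2 + 108*m + 45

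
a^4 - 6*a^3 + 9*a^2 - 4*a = a*(a - 4)*(a - 1)^2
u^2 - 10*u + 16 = (u - 8)*(u - 2)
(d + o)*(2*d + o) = 2*d^2 + 3*d*o + o^2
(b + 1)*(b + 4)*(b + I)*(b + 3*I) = b^4 + 5*b^3 + 4*I*b^3 + b^2 + 20*I*b^2 - 15*b + 16*I*b - 12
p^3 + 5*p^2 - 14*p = p*(p - 2)*(p + 7)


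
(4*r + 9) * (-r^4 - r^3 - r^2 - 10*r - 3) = -4*r^5 - 13*r^4 - 13*r^3 - 49*r^2 - 102*r - 27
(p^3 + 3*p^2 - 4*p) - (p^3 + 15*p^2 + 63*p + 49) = -12*p^2 - 67*p - 49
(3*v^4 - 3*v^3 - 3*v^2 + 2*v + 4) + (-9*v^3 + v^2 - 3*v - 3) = 3*v^4 - 12*v^3 - 2*v^2 - v + 1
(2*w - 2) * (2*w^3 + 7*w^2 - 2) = 4*w^4 + 10*w^3 - 14*w^2 - 4*w + 4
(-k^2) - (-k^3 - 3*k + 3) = k^3 - k^2 + 3*k - 3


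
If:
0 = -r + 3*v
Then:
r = 3*v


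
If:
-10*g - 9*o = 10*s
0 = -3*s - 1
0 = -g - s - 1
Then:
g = -2/3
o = 10/9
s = -1/3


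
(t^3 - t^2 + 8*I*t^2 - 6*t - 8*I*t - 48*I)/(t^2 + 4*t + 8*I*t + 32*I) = (t^2 - t - 6)/(t + 4)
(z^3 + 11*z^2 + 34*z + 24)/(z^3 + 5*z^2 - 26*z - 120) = (z + 1)/(z - 5)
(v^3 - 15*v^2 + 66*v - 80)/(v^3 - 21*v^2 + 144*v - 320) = (v - 2)/(v - 8)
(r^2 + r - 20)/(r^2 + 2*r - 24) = (r + 5)/(r + 6)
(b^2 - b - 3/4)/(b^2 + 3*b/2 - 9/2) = (b + 1/2)/(b + 3)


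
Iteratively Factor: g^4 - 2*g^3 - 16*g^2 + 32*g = (g - 4)*(g^3 + 2*g^2 - 8*g) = (g - 4)*(g - 2)*(g^2 + 4*g) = (g - 4)*(g - 2)*(g + 4)*(g)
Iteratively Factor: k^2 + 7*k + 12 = (k + 4)*(k + 3)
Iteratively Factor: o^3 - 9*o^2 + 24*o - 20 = (o - 5)*(o^2 - 4*o + 4) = (o - 5)*(o - 2)*(o - 2)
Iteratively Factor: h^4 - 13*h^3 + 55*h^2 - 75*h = (h)*(h^3 - 13*h^2 + 55*h - 75) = h*(h - 5)*(h^2 - 8*h + 15) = h*(h - 5)*(h - 3)*(h - 5)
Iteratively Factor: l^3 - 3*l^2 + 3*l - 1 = (l - 1)*(l^2 - 2*l + 1) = (l - 1)^2*(l - 1)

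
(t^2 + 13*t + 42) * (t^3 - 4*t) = t^5 + 13*t^4 + 38*t^3 - 52*t^2 - 168*t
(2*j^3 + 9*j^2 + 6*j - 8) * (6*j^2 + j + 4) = 12*j^5 + 56*j^4 + 53*j^3 - 6*j^2 + 16*j - 32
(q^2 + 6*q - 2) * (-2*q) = -2*q^3 - 12*q^2 + 4*q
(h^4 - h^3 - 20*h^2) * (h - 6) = h^5 - 7*h^4 - 14*h^3 + 120*h^2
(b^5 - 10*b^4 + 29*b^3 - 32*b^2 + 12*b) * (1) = b^5 - 10*b^4 + 29*b^3 - 32*b^2 + 12*b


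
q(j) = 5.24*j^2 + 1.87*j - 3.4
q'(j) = 10.48*j + 1.87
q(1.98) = 20.85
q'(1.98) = 22.62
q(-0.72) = -2.03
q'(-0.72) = -5.68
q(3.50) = 67.34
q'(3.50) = 38.55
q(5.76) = 181.22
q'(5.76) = 62.23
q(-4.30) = 85.45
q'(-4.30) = -43.19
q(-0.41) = -3.29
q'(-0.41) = -2.43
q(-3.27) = 46.52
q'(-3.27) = -32.40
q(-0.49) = -3.06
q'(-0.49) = -3.27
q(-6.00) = 174.02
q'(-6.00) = -61.01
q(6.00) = 196.46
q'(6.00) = 64.75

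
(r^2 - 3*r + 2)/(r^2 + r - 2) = (r - 2)/(r + 2)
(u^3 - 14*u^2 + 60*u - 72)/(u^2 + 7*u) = (u^3 - 14*u^2 + 60*u - 72)/(u*(u + 7))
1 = 1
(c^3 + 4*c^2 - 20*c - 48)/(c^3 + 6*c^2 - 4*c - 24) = (c - 4)/(c - 2)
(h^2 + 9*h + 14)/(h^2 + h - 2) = (h + 7)/(h - 1)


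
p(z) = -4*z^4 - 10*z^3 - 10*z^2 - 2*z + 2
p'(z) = -16*z^3 - 30*z^2 - 20*z - 2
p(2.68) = -474.02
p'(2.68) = -579.05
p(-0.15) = 2.11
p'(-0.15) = 0.38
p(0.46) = -2.19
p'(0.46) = -19.11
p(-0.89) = 0.40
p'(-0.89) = 3.32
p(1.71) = -114.86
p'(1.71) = -203.93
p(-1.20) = -1.01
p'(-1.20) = 6.45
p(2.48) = -368.30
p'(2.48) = -480.16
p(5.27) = -4835.24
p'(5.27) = -3282.40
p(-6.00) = -3370.00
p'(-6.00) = 2494.00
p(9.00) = -34360.00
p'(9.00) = -14276.00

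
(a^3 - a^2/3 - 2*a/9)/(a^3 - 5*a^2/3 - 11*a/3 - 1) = a*(3*a - 2)/(3*(a^2 - 2*a - 3))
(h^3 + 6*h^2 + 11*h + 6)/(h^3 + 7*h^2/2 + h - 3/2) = 2*(h + 2)/(2*h - 1)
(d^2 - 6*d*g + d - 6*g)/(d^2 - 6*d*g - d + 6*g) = (d + 1)/(d - 1)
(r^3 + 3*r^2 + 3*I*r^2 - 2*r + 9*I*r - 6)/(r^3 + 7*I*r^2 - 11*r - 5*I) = (r^2 + r*(3 + 2*I) + 6*I)/(r^2 + 6*I*r - 5)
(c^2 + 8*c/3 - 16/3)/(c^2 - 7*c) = (3*c^2 + 8*c - 16)/(3*c*(c - 7))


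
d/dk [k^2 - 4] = 2*k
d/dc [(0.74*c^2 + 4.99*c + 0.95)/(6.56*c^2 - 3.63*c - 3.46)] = (-35.4206*c^2 - 17.5848*c - 13.8169)/(43.0336*c^4 - 47.6256*c^3 - 32.2183*c^2 + 25.1196*c + 11.9716)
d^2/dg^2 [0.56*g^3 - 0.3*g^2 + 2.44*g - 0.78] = 3.36*g - 0.6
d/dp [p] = 1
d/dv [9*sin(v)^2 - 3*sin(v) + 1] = 3*(6*sin(v) - 1)*cos(v)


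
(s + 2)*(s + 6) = s^2 + 8*s + 12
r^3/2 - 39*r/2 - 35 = (r/2 + 1)*(r - 7)*(r + 5)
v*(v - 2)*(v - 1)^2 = v^4 - 4*v^3 + 5*v^2 - 2*v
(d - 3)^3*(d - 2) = d^4 - 11*d^3 + 45*d^2 - 81*d + 54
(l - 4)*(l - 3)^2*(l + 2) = l^4 - 8*l^3 + 13*l^2 + 30*l - 72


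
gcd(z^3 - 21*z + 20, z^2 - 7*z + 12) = z - 4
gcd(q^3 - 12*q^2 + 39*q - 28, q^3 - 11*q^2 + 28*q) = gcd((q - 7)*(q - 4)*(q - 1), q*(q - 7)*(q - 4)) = q^2 - 11*q + 28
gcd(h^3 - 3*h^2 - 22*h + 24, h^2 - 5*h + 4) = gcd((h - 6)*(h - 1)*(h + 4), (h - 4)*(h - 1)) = h - 1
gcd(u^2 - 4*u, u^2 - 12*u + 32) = u - 4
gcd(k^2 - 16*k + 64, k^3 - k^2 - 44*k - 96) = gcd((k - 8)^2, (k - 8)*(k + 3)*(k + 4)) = k - 8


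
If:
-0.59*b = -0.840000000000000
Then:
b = 1.42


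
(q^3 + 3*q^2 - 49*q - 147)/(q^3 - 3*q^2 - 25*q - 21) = (q + 7)/(q + 1)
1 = 1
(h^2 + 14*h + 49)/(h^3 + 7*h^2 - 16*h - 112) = (h + 7)/(h^2 - 16)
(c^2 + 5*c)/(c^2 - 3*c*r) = (c + 5)/(c - 3*r)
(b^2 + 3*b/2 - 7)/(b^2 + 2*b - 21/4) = 2*(b - 2)/(2*b - 3)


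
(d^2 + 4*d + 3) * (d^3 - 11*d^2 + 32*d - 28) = d^5 - 7*d^4 - 9*d^3 + 67*d^2 - 16*d - 84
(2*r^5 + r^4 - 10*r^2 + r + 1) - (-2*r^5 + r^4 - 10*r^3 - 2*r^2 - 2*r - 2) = 4*r^5 + 10*r^3 - 8*r^2 + 3*r + 3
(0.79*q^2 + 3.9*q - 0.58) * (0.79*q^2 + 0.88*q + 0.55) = 0.6241*q^4 + 3.7762*q^3 + 3.4083*q^2 + 1.6346*q - 0.319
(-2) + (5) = 3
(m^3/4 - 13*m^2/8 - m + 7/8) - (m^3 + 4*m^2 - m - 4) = -3*m^3/4 - 45*m^2/8 + 39/8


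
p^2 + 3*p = p*(p + 3)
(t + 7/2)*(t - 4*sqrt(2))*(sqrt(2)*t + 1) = sqrt(2)*t^3 - 7*t^2 + 7*sqrt(2)*t^2/2 - 49*t/2 - 4*sqrt(2)*t - 14*sqrt(2)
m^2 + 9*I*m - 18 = (m + 3*I)*(m + 6*I)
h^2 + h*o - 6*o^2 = (h - 2*o)*(h + 3*o)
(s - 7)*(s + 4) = s^2 - 3*s - 28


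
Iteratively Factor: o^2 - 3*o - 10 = (o - 5)*(o + 2)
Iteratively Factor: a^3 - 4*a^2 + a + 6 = (a + 1)*(a^2 - 5*a + 6) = (a - 2)*(a + 1)*(a - 3)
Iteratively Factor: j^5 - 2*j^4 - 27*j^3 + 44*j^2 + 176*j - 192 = (j + 3)*(j^4 - 5*j^3 - 12*j^2 + 80*j - 64) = (j - 4)*(j + 3)*(j^3 - j^2 - 16*j + 16) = (j - 4)*(j - 1)*(j + 3)*(j^2 - 16) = (j - 4)*(j - 1)*(j + 3)*(j + 4)*(j - 4)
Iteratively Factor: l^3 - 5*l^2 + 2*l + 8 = (l - 2)*(l^2 - 3*l - 4) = (l - 4)*(l - 2)*(l + 1)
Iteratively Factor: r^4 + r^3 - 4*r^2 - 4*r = (r + 2)*(r^3 - r^2 - 2*r) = (r + 1)*(r + 2)*(r^2 - 2*r) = (r - 2)*(r + 1)*(r + 2)*(r)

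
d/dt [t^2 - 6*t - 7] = 2*t - 6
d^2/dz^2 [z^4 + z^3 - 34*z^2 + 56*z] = 12*z^2 + 6*z - 68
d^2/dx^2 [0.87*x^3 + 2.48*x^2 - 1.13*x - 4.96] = 5.22*x + 4.96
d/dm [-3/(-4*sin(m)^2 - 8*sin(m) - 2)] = -6*(sin(m) + 1)*cos(m)/(4*sin(m) - cos(2*m) + 2)^2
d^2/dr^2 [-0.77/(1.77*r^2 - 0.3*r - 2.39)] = (-4.824666*r^2 + 0.81774*r + 0.77*(3.54*r - 0.3)*(7.08*r - 0.6) + 6.514662)/(-1.77*r^2 + 0.3*r + 2.39)^3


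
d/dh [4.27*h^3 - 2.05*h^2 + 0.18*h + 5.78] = 12.81*h^2 - 4.1*h + 0.18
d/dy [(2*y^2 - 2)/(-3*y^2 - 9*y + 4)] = 2*(-9*y^2 + 2*y - 9)/(9*y^4 + 54*y^3 + 57*y^2 - 72*y + 16)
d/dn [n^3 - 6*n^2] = 3*n*(n - 4)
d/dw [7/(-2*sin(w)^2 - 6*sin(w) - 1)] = 14*(2*sin(w) + 3)*cos(w)/(6*sin(w) - cos(2*w) + 2)^2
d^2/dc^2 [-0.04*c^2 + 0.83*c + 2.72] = -0.0800000000000000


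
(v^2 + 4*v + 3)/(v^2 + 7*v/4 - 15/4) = 4*(v + 1)/(4*v - 5)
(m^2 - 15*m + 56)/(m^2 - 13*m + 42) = (m - 8)/(m - 6)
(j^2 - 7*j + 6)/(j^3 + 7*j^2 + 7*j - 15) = (j - 6)/(j^2 + 8*j + 15)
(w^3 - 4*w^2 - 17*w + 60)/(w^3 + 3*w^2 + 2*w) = (w^3 - 4*w^2 - 17*w + 60)/(w*(w^2 + 3*w + 2))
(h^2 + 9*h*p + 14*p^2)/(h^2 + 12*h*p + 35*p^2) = (h + 2*p)/(h + 5*p)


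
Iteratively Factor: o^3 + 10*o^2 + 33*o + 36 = (o + 4)*(o^2 + 6*o + 9) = (o + 3)*(o + 4)*(o + 3)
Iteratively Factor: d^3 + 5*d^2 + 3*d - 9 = (d + 3)*(d^2 + 2*d - 3) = (d + 3)^2*(d - 1)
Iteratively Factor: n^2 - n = (n - 1)*(n)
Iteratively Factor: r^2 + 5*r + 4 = (r + 4)*(r + 1)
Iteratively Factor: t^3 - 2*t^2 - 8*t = (t)*(t^2 - 2*t - 8) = t*(t - 4)*(t + 2)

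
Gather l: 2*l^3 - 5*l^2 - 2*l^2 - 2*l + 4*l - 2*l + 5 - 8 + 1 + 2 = 2*l^3 - 7*l^2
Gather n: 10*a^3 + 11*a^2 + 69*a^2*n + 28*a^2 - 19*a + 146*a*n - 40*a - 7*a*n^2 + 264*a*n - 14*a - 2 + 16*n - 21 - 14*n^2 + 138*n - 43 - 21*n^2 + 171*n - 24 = 10*a^3 + 39*a^2 - 73*a + n^2*(-7*a - 35) + n*(69*a^2 + 410*a + 325) - 90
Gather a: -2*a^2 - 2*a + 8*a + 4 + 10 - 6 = -2*a^2 + 6*a + 8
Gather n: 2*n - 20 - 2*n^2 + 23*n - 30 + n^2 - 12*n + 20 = -n^2 + 13*n - 30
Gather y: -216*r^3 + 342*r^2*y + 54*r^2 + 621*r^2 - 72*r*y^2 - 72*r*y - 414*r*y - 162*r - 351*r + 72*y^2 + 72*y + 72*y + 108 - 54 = -216*r^3 + 675*r^2 - 513*r + y^2*(72 - 72*r) + y*(342*r^2 - 486*r + 144) + 54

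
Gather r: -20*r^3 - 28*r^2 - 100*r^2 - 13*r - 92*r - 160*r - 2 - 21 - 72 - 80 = -20*r^3 - 128*r^2 - 265*r - 175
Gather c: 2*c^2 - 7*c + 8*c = 2*c^2 + c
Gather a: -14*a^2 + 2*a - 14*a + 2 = -14*a^2 - 12*a + 2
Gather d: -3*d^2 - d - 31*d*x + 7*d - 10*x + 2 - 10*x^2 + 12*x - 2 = -3*d^2 + d*(6 - 31*x) - 10*x^2 + 2*x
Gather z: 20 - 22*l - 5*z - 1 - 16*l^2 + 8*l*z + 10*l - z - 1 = -16*l^2 - 12*l + z*(8*l - 6) + 18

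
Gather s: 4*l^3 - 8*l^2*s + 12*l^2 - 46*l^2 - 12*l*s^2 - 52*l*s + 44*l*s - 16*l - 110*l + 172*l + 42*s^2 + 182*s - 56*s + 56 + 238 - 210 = 4*l^3 - 34*l^2 + 46*l + s^2*(42 - 12*l) + s*(-8*l^2 - 8*l + 126) + 84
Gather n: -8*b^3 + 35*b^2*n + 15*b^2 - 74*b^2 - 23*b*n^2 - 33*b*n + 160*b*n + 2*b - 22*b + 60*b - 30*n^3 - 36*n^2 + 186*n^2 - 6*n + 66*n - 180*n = -8*b^3 - 59*b^2 + 40*b - 30*n^3 + n^2*(150 - 23*b) + n*(35*b^2 + 127*b - 120)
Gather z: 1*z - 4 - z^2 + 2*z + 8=-z^2 + 3*z + 4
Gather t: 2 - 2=0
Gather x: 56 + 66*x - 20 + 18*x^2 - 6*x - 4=18*x^2 + 60*x + 32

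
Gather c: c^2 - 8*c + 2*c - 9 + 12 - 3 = c^2 - 6*c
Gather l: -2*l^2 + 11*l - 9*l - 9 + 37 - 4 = -2*l^2 + 2*l + 24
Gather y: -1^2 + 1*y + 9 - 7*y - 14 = -6*y - 6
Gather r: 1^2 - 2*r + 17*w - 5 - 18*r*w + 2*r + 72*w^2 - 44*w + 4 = -18*r*w + 72*w^2 - 27*w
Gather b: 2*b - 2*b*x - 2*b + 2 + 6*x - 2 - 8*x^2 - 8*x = -2*b*x - 8*x^2 - 2*x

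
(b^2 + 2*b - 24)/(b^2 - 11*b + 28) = (b + 6)/(b - 7)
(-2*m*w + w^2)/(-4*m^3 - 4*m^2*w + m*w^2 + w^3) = w/(2*m^2 + 3*m*w + w^2)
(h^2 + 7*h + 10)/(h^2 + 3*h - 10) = (h + 2)/(h - 2)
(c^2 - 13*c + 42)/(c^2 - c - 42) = (c - 6)/(c + 6)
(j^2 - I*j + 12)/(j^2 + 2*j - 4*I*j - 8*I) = (j + 3*I)/(j + 2)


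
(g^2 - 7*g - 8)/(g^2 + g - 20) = (g^2 - 7*g - 8)/(g^2 + g - 20)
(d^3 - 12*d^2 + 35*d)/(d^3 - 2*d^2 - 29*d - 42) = d*(d - 5)/(d^2 + 5*d + 6)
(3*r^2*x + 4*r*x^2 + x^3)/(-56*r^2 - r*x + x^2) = x*(3*r^2 + 4*r*x + x^2)/(-56*r^2 - r*x + x^2)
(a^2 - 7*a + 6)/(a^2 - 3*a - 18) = (a - 1)/(a + 3)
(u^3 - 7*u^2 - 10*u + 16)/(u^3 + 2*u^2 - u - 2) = (u - 8)/(u + 1)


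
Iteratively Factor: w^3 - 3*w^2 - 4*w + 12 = (w - 2)*(w^2 - w - 6) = (w - 3)*(w - 2)*(w + 2)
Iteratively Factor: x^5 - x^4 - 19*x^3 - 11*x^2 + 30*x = (x + 3)*(x^4 - 4*x^3 - 7*x^2 + 10*x) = (x - 1)*(x + 3)*(x^3 - 3*x^2 - 10*x) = (x - 5)*(x - 1)*(x + 3)*(x^2 + 2*x) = (x - 5)*(x - 1)*(x + 2)*(x + 3)*(x)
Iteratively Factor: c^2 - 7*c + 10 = (c - 5)*(c - 2)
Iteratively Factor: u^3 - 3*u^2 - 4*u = (u)*(u^2 - 3*u - 4) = u*(u - 4)*(u + 1)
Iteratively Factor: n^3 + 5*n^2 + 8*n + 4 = (n + 2)*(n^2 + 3*n + 2) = (n + 2)^2*(n + 1)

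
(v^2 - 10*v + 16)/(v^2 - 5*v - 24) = (v - 2)/(v + 3)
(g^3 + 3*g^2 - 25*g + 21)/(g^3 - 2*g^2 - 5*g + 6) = (g + 7)/(g + 2)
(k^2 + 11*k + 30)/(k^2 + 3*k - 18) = (k + 5)/(k - 3)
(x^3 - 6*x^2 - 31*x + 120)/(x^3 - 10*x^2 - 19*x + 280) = (x - 3)/(x - 7)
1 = 1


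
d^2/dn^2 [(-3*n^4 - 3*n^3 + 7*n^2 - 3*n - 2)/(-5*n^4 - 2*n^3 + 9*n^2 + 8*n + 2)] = 2*(45*n^9 - 120*n^8 + 1365*n^7 + 1882*n^6 - 561*n^5 - 930*n^4 + 973*n^3 + 1176*n^2 + 330*n + 16)/(125*n^12 + 150*n^11 - 615*n^10 - 1132*n^9 + 477*n^8 + 2430*n^7 + 1611*n^6 - 864*n^5 - 1962*n^4 - 1352*n^3 - 492*n^2 - 96*n - 8)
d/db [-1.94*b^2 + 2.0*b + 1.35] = 2.0 - 3.88*b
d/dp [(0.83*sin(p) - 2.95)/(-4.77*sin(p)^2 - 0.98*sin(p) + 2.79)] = (3.9591*sin(p)^2 - 28.143*sin(p) - 0.5753)*cos(p)/(22.7529*sin(p)^4 + 9.3492*sin(p)^3 - 25.6562*sin(p)^2 - 5.4684*sin(p) + 7.7841)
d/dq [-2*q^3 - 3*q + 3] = -6*q^2 - 3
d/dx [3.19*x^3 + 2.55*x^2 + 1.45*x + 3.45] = 9.57*x^2 + 5.1*x + 1.45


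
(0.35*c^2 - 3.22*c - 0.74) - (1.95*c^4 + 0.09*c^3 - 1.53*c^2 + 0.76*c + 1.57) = -1.95*c^4 - 0.09*c^3 + 1.88*c^2 - 3.98*c - 2.31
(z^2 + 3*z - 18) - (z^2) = 3*z - 18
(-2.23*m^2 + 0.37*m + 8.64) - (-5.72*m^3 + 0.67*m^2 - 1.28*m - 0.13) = 5.72*m^3 - 2.9*m^2 + 1.65*m + 8.77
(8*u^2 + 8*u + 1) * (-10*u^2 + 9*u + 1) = -80*u^4 - 8*u^3 + 70*u^2 + 17*u + 1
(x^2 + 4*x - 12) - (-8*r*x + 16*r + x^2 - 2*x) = 8*r*x - 16*r + 6*x - 12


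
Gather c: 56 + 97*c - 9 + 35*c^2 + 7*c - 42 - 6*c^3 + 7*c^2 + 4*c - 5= -6*c^3 + 42*c^2 + 108*c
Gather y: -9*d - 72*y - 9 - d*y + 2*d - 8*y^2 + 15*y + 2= -7*d - 8*y^2 + y*(-d - 57) - 7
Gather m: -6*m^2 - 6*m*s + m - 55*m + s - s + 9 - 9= -6*m^2 + m*(-6*s - 54)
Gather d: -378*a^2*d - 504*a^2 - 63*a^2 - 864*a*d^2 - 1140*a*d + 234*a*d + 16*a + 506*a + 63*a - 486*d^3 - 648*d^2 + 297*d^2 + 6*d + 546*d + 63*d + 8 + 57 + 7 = -567*a^2 + 585*a - 486*d^3 + d^2*(-864*a - 351) + d*(-378*a^2 - 906*a + 615) + 72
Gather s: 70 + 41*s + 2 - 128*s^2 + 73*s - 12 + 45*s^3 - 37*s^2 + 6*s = 45*s^3 - 165*s^2 + 120*s + 60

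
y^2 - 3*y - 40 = (y - 8)*(y + 5)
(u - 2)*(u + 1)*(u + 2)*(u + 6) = u^4 + 7*u^3 + 2*u^2 - 28*u - 24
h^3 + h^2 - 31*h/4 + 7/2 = (h - 2)*(h - 1/2)*(h + 7/2)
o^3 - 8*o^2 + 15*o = o*(o - 5)*(o - 3)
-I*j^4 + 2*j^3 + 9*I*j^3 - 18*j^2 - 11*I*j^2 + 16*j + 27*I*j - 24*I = (j - 8)*(j - I)*(j + 3*I)*(-I*j + I)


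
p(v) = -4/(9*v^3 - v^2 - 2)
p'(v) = -4*(-27*v^2 + 2*v)/(9*v^3 - v^2 - 2)^2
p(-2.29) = 0.03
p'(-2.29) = 0.04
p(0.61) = 12.15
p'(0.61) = 325.65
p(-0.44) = 1.35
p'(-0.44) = 2.79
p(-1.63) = 0.09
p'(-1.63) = 0.16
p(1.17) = -0.36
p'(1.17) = 1.14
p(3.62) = -0.01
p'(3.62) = 0.01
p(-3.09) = 0.01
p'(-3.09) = 0.01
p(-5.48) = 0.00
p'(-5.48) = 0.00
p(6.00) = 0.00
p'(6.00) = 0.00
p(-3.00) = 0.02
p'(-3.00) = 0.02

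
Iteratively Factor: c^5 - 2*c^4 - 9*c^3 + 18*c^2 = (c)*(c^4 - 2*c^3 - 9*c^2 + 18*c) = c*(c - 3)*(c^3 + c^2 - 6*c) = c*(c - 3)*(c - 2)*(c^2 + 3*c) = c*(c - 3)*(c - 2)*(c + 3)*(c)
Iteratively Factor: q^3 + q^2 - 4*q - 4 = (q + 1)*(q^2 - 4) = (q + 1)*(q + 2)*(q - 2)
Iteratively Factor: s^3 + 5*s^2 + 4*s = (s)*(s^2 + 5*s + 4) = s*(s + 4)*(s + 1)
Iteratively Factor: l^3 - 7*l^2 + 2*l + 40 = (l - 5)*(l^2 - 2*l - 8) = (l - 5)*(l + 2)*(l - 4)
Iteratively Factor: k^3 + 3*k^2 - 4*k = (k)*(k^2 + 3*k - 4) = k*(k - 1)*(k + 4)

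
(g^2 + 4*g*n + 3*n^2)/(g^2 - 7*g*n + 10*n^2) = (g^2 + 4*g*n + 3*n^2)/(g^2 - 7*g*n + 10*n^2)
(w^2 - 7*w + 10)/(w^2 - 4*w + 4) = (w - 5)/(w - 2)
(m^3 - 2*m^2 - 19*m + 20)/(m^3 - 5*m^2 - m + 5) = (m + 4)/(m + 1)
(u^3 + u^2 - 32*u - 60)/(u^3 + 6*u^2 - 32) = (u^3 + u^2 - 32*u - 60)/(u^3 + 6*u^2 - 32)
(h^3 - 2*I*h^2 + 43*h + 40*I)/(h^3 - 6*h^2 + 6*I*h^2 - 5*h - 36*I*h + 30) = (h - 8*I)/(h - 6)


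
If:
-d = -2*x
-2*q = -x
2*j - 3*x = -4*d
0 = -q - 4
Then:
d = -16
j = 20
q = -4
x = -8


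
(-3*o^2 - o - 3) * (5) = -15*o^2 - 5*o - 15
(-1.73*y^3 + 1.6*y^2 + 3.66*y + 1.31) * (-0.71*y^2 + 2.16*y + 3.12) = 1.2283*y^5 - 4.8728*y^4 - 4.5402*y^3 + 11.9675*y^2 + 14.2488*y + 4.0872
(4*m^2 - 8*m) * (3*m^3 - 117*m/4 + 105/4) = 12*m^5 - 24*m^4 - 117*m^3 + 339*m^2 - 210*m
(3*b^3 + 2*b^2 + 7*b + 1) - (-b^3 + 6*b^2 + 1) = 4*b^3 - 4*b^2 + 7*b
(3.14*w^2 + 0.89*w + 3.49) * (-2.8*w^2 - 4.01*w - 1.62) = -8.792*w^4 - 15.0834*w^3 - 18.4277*w^2 - 15.4367*w - 5.6538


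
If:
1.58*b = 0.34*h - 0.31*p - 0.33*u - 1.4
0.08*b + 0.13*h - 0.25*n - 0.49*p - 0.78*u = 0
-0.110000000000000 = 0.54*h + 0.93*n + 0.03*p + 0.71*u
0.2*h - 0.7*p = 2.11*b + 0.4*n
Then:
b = 0.621295197215173*u + 0.19352898886596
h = 5.9179632092922*u + 10.6423201417836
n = -4.27256633237009*u - 6.49671447488213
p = 2.25955186954637*u + 6.16971950257485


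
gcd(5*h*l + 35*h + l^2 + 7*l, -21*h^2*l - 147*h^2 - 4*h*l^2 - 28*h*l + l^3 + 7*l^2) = l + 7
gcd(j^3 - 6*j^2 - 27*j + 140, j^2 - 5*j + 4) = j - 4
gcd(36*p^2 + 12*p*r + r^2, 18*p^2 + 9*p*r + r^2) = 6*p + r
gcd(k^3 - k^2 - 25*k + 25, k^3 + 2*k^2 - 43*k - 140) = k + 5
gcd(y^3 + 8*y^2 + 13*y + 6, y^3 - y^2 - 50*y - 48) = y^2 + 7*y + 6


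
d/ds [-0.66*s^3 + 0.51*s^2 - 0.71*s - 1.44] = -1.98*s^2 + 1.02*s - 0.71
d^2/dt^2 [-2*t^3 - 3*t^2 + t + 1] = -12*t - 6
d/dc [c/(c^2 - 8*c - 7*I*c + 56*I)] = (-c^2 + 56*I)/(c^4 + c^3*(-16 - 14*I) + c^2*(15 + 224*I) + c*(784 - 896*I) - 3136)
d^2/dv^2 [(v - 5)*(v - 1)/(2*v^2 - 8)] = 3*(-2*v^3 + 9*v^2 - 24*v + 12)/(v^6 - 12*v^4 + 48*v^2 - 64)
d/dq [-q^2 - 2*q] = -2*q - 2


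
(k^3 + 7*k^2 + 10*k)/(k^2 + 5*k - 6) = k*(k^2 + 7*k + 10)/(k^2 + 5*k - 6)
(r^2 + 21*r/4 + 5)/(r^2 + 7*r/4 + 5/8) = 2*(r + 4)/(2*r + 1)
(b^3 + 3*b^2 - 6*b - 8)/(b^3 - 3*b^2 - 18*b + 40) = (b + 1)/(b - 5)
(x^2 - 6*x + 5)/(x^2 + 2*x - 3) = (x - 5)/(x + 3)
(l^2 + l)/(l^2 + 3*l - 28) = l*(l + 1)/(l^2 + 3*l - 28)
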